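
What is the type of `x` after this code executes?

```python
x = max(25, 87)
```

max() of ints returns int

int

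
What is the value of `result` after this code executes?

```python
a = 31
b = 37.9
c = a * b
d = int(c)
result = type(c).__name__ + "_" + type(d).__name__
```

a is int; b is float; c is float; d is int; result = 'float_int'

'float_int'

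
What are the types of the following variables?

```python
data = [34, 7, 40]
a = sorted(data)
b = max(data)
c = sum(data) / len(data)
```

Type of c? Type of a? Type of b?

int / int = float; sorted() returns list; max of ints returns int

float, list, int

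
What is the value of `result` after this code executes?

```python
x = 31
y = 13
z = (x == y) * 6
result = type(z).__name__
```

x is int; y is int; z is int; result = 'int'

'int'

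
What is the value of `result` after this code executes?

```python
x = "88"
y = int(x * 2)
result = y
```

x = '88'; y = 8888; result = 8888

8888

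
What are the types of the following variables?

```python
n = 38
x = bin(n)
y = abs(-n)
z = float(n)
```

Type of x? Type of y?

bin() returns str; abs() of int returns int

str, int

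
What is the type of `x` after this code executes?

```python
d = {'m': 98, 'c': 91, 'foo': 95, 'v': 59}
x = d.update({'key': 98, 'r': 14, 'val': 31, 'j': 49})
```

dict.update() returns None

NoneType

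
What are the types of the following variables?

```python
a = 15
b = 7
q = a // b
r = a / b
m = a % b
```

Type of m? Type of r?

% of ints returns int; / returns float

int, float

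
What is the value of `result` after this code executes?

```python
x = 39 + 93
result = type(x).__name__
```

x is int; result = 'int'

'int'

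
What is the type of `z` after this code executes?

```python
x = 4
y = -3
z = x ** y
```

int ** negative = float

float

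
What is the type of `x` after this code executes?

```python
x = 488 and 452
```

'and' with truthy values returns last operand (int)

int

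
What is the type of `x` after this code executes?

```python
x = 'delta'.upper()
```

str.upper() returns str

str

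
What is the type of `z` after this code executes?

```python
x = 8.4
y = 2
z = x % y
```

float % int = float

float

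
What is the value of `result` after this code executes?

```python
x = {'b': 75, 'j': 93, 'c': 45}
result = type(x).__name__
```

x is dict; result = 'dict'

'dict'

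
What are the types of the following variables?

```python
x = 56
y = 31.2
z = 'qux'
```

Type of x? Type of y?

x is assigned a bare integer (no decimal point), so it is an int; y is assigned a number with a decimal point, so it is a float

int, float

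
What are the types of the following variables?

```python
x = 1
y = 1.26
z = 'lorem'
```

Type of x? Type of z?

x is assigned a bare integer (no decimal point), so it is an int; z is assigned a quoted string literal, so it is a str

int, str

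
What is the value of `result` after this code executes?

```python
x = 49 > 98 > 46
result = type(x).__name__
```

x is bool; result = 'bool'

'bool'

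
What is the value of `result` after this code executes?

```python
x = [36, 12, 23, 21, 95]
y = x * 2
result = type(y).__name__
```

x is list; y is list; result = 'list'

'list'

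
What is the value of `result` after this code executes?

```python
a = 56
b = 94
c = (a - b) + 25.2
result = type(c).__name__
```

a is int; b is int; c is float; result = 'float'

'float'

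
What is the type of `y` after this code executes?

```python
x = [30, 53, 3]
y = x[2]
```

Indexing list[int] returns int

int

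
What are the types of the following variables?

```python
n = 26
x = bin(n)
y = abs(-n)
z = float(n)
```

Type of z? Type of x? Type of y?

float() returns float; bin() returns str; abs() of int returns int

float, str, int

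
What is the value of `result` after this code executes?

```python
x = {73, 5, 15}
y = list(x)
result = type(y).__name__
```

x is set; y is list; result = 'list'

'list'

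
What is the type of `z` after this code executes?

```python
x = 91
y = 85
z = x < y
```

Comparison returns bool

bool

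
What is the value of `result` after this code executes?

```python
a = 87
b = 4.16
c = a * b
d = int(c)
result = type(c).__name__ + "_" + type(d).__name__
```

a is int; b is float; c is float; d is int; result = 'float_int'

'float_int'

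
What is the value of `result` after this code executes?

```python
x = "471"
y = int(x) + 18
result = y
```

x = '471'; y = 489; result = 489

489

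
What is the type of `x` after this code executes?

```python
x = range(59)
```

range() returns a range object

range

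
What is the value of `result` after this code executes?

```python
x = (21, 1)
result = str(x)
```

x = (21, 1); result = '(21, 1)'

'(21, 1)'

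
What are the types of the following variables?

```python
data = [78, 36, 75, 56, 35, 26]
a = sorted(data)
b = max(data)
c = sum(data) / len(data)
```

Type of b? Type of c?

max of ints returns int; int / int = float

int, float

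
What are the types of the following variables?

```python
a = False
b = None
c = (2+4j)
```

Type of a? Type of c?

a is assigned the constant False, which has type bool; c is assigned (2+4j), an int plus an imaginary literal (j suffix), which evaluates to complex

bool, complex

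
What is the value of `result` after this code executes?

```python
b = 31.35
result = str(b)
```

b = 31.35; result = '31.35'

'31.35'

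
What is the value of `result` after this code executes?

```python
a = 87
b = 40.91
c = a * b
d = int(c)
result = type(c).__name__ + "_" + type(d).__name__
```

a is int; b is float; c is float; d is int; result = 'float_int'

'float_int'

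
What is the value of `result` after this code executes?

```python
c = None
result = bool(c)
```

c = None; result = False

False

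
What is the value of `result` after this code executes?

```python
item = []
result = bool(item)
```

item = []; result = False

False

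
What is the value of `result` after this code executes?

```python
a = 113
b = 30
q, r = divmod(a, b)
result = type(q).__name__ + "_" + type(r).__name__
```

a is int; b is int; q is int; r is int; result = 'int_int'

'int_int'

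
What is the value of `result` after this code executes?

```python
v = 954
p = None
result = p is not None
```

v = 954; p = None; result = False

False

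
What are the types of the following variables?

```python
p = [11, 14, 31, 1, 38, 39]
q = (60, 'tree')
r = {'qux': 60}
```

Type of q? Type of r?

q is assigned a tuple (parenthesized, comma-separated values); r is assigned a dict literal ({key: value})

tuple, dict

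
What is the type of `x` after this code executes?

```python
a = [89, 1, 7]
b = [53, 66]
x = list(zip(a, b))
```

list(zip()) returns a list of tuples

list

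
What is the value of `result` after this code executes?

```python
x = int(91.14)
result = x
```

x = 91; result = 91

91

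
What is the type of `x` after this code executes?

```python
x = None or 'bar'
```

'or' with None returns the other truthy value (str)

str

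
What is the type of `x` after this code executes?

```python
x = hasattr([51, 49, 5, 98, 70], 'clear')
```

hasattr() returns bool

bool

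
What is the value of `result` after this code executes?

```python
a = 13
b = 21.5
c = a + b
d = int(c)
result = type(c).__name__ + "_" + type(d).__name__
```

a is int; b is float; c is float; d is int; result = 'float_int'

'float_int'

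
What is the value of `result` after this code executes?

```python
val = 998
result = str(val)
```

val = 998; result = '998'

'998'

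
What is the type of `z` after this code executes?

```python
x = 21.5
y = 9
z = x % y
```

float % int = float

float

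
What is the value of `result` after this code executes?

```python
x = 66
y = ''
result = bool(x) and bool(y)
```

x = 66; y = ''; result = False

False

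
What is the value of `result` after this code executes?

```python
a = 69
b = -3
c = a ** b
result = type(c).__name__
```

a is int; b is int; c is float; result = 'float'

'float'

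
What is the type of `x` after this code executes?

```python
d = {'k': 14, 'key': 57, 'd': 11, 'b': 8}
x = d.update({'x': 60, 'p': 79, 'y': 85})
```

dict.update() returns None

NoneType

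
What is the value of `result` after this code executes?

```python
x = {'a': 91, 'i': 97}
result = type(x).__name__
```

x is dict; result = 'dict'

'dict'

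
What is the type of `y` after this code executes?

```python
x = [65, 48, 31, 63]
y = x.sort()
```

list.sort() returns None (mutates in place)

NoneType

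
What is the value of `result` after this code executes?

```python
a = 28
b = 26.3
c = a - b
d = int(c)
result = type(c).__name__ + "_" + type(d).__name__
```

a is int; b is float; c is float; d is int; result = 'float_int'

'float_int'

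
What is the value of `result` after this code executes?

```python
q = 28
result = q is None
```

q = 28; result = False

False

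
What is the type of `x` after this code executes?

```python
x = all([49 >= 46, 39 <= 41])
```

all() returns bool

bool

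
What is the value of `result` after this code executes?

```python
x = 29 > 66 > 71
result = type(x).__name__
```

x is bool; result = 'bool'

'bool'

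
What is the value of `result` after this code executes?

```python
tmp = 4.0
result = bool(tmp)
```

tmp = 4.0; result = True

True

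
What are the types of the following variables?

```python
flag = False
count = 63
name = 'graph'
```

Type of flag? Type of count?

flag is assigned the constant False, which has type bool; count is assigned a bare integer (no decimal point), so it is an int

bool, int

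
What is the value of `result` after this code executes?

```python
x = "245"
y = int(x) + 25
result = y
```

x = '245'; y = 270; result = 270

270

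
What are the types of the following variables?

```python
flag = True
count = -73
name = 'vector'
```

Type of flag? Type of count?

flag is assigned the constant True, which has type bool; count is assigned a bare integer (no decimal point), so it is an int

bool, int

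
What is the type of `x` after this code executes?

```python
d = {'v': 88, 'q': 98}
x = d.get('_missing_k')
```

dict.get() returns None when key not found

NoneType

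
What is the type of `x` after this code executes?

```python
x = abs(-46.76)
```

abs() of float returns float

float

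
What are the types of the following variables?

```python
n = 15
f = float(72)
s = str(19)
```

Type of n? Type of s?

n is assigned a bare integer (no decimal point), so it is an int; s is assigned the result of calling str(), which returns a str

int, str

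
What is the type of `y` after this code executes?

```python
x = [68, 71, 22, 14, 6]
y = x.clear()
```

list.clear() returns None

NoneType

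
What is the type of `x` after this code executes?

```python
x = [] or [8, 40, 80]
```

'or' returns first truthy value (list)

list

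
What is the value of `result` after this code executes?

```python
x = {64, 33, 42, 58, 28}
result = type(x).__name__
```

x is set; result = 'set'

'set'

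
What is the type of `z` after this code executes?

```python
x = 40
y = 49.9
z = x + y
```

int + float = float

float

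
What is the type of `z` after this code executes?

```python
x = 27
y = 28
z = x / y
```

int / int = float

float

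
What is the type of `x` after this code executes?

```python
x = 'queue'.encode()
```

str.encode() returns bytes

bytes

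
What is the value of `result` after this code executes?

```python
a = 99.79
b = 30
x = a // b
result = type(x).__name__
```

a is float; b is int; x is float; result = 'float'

'float'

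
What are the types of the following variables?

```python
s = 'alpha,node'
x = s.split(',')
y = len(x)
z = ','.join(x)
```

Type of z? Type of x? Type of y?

str.join() returns str; str.split() returns list; len() returns int

str, list, int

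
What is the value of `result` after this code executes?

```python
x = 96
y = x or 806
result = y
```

x = 96; y = 96; result = 96

96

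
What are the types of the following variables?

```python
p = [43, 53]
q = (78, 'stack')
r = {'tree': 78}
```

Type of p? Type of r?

p is assigned a list literal (square brackets); r is assigned a dict literal ({key: value})

list, dict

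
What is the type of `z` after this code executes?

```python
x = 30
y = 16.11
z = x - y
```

int - float = float

float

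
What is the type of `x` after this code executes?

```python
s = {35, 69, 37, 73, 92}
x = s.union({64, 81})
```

set.union() returns a new set

set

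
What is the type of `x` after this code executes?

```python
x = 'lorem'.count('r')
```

str.count() returns int

int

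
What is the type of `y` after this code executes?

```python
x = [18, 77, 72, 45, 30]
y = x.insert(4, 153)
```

list.insert() returns None

NoneType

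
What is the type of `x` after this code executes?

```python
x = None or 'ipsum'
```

'or' with None returns the other truthy value (str)

str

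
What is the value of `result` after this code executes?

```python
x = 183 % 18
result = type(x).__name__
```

x is int; result = 'int'

'int'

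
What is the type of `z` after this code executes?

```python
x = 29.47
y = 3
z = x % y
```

float % int = float

float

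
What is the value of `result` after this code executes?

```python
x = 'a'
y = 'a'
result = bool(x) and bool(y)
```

x = 'a'; y = 'a'; result = True

True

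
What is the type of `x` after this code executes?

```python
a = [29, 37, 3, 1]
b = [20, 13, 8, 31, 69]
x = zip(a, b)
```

zip() returns a zip object

zip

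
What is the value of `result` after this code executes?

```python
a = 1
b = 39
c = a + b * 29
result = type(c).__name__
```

a is int; b is int; c is int; result = 'int'

'int'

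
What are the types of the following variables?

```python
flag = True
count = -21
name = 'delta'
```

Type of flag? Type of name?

flag is assigned the constant True, which has type bool; name is assigned a quoted string literal, so it is a str

bool, str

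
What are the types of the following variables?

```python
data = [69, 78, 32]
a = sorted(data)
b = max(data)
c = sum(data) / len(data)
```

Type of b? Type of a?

max of ints returns int; sorted() returns list

int, list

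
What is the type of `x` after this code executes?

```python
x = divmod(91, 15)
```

divmod() returns tuple of (quotient, remainder)

tuple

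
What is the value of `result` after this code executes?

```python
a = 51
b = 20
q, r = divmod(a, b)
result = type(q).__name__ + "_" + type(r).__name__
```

a is int; b is int; q is int; r is int; result = 'int_int'

'int_int'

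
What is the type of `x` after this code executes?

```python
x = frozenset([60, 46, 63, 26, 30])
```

frozenset() returns frozenset

frozenset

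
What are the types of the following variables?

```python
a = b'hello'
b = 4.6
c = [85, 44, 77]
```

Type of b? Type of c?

b is assigned a number with a decimal point, so it is a float; c is assigned a list literal (square brackets)

float, list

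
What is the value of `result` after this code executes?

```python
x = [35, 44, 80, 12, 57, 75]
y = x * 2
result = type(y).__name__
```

x is list; y is list; result = 'list'

'list'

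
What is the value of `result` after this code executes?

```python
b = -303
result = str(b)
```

b = -303; result = '-303'

'-303'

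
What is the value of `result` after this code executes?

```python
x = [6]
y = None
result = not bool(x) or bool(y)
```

x = [6]; y = None; result = False

False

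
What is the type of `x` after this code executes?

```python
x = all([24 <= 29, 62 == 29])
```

all() returns bool

bool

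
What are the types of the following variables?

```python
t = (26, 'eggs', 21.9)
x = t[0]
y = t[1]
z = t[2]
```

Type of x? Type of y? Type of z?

tuple[0] is int; tuple[1] is str; tuple[2] is float

int, str, float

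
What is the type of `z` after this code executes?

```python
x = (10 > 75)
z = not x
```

'not' returns bool

bool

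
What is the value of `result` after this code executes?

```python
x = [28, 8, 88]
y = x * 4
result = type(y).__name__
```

x is list; y is list; result = 'list'

'list'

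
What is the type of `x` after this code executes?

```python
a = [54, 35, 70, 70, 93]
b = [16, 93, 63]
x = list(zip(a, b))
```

list(zip()) returns a list of tuples

list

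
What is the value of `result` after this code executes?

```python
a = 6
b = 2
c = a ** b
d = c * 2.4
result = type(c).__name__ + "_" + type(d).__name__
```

a is int; b is int; c is int; d is float; result = 'int_float'

'int_float'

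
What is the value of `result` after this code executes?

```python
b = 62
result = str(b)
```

b = 62; result = '62'

'62'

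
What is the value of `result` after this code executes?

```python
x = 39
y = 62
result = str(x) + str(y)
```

x = 39; y = 62; result = '3962'

'3962'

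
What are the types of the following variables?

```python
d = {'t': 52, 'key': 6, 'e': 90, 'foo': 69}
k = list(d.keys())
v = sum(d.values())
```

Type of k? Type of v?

list() converts to list; sum of ints is int

list, int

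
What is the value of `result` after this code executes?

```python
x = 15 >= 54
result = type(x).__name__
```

x is bool; result = 'bool'

'bool'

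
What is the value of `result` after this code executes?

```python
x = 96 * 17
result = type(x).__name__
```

x is int; result = 'int'

'int'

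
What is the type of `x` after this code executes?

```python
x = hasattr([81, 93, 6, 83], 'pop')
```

hasattr() returns bool

bool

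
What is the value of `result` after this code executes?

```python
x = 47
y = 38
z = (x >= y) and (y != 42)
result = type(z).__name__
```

x is int; y is int; z is bool; result = 'bool'

'bool'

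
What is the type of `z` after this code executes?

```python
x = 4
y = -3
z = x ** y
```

int ** negative = float

float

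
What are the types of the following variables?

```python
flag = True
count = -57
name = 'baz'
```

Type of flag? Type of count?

flag is assigned the constant True, which has type bool; count is assigned a bare integer (no decimal point), so it is an int

bool, int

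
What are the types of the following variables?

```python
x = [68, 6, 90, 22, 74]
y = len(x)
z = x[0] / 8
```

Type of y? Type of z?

len() returns int; int / int = float

int, float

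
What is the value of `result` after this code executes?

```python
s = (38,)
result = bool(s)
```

s = (38,); result = True

True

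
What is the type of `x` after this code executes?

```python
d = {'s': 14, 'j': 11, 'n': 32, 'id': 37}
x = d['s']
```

Accessing dict[str, int] with str key returns int

int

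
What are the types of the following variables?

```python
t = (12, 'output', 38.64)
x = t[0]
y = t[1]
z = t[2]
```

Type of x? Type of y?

tuple[0] is int; tuple[1] is str

int, str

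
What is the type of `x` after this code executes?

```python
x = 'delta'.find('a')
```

str.find() returns int index

int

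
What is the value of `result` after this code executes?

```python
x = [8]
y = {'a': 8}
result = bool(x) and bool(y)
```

x = [8]; y = {'a': 8}; result = True

True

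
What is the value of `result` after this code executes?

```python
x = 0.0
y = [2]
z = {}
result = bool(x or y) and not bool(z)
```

x = 0.0; y = [2]; z = {}; result = True

True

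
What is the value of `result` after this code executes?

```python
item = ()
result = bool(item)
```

item = (); result = False

False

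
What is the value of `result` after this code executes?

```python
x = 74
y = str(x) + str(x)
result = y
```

x = 74; y = '7474'; result = '7474'

'7474'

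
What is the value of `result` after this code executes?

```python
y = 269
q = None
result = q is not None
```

y = 269; q = None; result = False

False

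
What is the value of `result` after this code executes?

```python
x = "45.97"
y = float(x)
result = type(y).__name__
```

x is str; y is float; result = 'float'

'float'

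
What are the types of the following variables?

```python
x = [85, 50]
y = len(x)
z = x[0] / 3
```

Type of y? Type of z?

len() returns int; int / int = float

int, float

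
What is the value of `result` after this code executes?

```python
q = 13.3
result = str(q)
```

q = 13.3; result = '13.3'

'13.3'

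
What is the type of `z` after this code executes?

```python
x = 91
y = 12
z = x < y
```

Comparison returns bool

bool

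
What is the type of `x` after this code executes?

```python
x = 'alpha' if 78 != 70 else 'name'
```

Both branches of conditional are str

str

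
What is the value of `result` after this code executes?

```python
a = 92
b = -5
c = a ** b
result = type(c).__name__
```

a is int; b is int; c is float; result = 'float'

'float'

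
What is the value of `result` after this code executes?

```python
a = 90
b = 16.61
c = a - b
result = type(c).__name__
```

a is int; b is float; c is float; result = 'float'

'float'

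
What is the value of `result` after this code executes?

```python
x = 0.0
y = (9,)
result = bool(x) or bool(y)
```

x = 0.0; y = (9,); result = True

True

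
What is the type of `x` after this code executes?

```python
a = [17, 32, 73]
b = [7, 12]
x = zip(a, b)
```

zip() returns a zip object

zip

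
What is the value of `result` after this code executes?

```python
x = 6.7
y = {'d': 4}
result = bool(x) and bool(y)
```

x = 6.7; y = {'d': 4}; result = True

True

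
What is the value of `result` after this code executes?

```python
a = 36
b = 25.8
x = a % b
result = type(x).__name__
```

a is int; b is float; x is float; result = 'float'

'float'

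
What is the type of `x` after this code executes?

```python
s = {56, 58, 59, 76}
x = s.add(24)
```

set.add() returns None (mutates in place)

NoneType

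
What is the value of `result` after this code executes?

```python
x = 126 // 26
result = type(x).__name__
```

x is int; result = 'int'

'int'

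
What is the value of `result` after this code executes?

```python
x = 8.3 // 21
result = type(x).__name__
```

x is float; result = 'float'

'float'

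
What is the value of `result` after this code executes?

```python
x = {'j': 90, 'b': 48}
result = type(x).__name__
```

x is dict; result = 'dict'

'dict'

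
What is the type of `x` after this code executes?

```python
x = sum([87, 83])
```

sum() of ints returns int

int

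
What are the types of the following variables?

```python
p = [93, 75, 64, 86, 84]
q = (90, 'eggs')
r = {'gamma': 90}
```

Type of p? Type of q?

p is assigned a list literal (square brackets); q is assigned a tuple (parenthesized, comma-separated values)

list, tuple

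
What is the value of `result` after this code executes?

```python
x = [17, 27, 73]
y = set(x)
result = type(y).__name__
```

x is list; y is set; result = 'set'

'set'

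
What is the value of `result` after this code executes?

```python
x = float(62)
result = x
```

x = 62.0; result = 62.0

62.0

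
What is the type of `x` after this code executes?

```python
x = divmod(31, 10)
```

divmod() returns tuple of (quotient, remainder)

tuple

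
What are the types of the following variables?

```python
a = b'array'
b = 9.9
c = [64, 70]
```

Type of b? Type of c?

b is assigned a number with a decimal point, so it is a float; c is assigned a list literal (square brackets)

float, list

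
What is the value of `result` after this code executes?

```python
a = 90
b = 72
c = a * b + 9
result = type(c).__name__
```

a is int; b is int; c is int; result = 'int'

'int'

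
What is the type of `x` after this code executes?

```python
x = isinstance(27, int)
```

isinstance() returns bool

bool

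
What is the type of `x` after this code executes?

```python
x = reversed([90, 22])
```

reversed() on a list returns list_reverseiterator

list_reverseiterator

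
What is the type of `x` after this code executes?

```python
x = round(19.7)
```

round() with no decimal places returns int

int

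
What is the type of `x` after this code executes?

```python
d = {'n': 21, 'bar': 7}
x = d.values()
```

.values() returns dict_values view

dict_values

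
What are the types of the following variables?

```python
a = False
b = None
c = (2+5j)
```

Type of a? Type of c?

a is assigned the constant False, which has type bool; c is assigned (2+5j), an int plus an imaginary literal (j suffix), which evaluates to complex

bool, complex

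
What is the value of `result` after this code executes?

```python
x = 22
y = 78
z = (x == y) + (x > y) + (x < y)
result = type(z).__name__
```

x is int; y is int; z is int; result = 'int'

'int'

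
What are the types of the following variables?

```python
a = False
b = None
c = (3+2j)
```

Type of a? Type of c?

a is assigned the constant False, which has type bool; c is assigned (3+2j), an int plus an imaginary literal (j suffix), which evaluates to complex

bool, complex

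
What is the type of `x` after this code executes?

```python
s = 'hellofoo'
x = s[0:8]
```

Slicing a str returns str

str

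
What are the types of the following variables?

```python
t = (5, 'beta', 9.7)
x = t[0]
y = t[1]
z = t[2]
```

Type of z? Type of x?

tuple[2] is float; tuple[0] is int

float, int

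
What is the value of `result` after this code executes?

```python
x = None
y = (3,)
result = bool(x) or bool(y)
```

x = None; y = (3,); result = True

True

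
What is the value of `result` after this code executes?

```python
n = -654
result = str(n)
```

n = -654; result = '-654'

'-654'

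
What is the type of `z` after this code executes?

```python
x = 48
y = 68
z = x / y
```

int / int = float

float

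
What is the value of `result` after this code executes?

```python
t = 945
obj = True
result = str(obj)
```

t = 945; obj = True; result = 'True'

'True'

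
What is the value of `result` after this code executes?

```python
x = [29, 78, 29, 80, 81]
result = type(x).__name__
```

x is list; result = 'list'

'list'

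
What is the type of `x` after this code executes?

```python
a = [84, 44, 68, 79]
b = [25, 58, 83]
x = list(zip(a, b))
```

list(zip()) returns a list of tuples

list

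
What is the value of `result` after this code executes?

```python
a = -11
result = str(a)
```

a = -11; result = '-11'

'-11'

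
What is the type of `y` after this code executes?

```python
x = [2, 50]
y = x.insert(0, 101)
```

list.insert() returns None

NoneType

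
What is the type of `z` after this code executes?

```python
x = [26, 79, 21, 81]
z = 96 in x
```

'in' operator returns bool

bool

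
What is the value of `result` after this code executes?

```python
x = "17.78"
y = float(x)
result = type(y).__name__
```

x is str; y is float; result = 'float'

'float'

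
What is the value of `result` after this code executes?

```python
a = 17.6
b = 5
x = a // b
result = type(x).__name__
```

a is float; b is int; x is float; result = 'float'

'float'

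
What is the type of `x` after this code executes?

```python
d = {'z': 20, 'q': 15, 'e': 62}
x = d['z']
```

Accessing dict[str, int] with str key returns int

int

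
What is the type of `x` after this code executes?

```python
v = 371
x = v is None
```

'is' comparison returns bool

bool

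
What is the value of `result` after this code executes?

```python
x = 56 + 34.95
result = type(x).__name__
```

x is float; result = 'float'

'float'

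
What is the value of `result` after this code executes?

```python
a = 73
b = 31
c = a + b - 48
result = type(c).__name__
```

a is int; b is int; c is int; result = 'int'

'int'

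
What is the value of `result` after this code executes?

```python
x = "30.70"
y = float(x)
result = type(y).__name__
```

x is str; y is float; result = 'float'

'float'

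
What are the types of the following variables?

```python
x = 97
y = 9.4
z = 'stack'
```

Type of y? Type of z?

y is assigned a number with a decimal point, so it is a float; z is assigned a quoted string literal, so it is a str

float, str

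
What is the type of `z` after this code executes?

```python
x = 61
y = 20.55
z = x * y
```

int * float = float

float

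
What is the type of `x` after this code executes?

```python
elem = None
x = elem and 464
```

'and' returns first falsy value (None)

NoneType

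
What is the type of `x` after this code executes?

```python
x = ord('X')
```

ord() returns int (code point)

int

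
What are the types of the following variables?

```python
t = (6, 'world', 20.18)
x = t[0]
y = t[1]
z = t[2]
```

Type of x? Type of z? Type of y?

tuple[0] is int; tuple[2] is float; tuple[1] is str

int, float, str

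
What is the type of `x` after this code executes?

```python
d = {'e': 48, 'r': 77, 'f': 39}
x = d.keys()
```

.keys() returns dict_keys view

dict_keys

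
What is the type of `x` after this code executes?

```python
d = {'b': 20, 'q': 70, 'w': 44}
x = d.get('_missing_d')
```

dict.get() returns None when key not found

NoneType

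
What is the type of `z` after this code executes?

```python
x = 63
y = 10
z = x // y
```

int // int = int

int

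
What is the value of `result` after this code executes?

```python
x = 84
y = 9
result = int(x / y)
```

x = 84; y = 9; result = 9

9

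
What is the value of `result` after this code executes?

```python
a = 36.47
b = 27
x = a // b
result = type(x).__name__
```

a is float; b is int; x is float; result = 'float'

'float'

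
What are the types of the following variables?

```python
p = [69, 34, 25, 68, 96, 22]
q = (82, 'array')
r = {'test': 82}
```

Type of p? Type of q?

p is assigned a list literal (square brackets); q is assigned a tuple (parenthesized, comma-separated values)

list, tuple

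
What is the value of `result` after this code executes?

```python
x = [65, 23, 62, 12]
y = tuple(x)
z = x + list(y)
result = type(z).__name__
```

x is list; y is tuple; z is list; result = 'list'

'list'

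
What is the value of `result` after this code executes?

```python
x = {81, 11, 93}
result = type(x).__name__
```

x is set; result = 'set'

'set'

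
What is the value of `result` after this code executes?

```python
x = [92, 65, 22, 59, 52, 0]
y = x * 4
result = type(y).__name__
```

x is list; y is list; result = 'list'

'list'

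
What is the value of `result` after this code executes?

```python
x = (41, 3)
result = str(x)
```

x = (41, 3); result = '(41, 3)'

'(41, 3)'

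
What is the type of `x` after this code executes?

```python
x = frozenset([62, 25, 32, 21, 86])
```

frozenset() returns frozenset

frozenset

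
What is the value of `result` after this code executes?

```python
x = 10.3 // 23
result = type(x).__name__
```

x is float; result = 'float'

'float'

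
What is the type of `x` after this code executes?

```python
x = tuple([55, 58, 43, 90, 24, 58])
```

tuple() constructor returns tuple

tuple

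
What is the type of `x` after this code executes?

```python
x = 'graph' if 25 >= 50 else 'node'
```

Both branches of conditional are str

str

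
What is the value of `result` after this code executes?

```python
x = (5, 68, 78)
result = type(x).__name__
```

x is tuple; result = 'tuple'

'tuple'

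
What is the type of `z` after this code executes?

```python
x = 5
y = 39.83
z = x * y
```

int * float = float

float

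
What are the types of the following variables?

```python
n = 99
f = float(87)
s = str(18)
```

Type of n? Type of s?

n is assigned a bare integer (no decimal point), so it is an int; s is assigned the result of calling str(), which returns a str

int, str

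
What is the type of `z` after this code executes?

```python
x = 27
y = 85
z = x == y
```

Equality comparison returns bool

bool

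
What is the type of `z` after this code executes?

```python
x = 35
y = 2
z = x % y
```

int % int = int

int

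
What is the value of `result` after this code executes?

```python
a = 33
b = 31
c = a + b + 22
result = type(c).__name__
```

a is int; b is int; c is int; result = 'int'

'int'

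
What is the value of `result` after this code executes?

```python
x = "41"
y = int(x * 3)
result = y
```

x = '41'; y = 414141; result = 414141

414141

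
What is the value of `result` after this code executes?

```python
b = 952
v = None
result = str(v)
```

b = 952; v = None; result = 'None'

'None'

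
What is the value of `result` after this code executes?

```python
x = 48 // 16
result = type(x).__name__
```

x is int; result = 'int'

'int'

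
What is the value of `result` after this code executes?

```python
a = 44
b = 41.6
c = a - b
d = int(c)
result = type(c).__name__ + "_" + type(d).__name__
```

a is int; b is float; c is float; d is int; result = 'float_int'

'float_int'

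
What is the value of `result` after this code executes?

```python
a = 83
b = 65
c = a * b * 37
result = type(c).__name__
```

a is int; b is int; c is int; result = 'int'

'int'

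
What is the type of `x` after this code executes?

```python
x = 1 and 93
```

'and' with truthy values returns last operand (int)

int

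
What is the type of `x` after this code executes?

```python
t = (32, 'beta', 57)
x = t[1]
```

Index 1 of tuple is a str literal

str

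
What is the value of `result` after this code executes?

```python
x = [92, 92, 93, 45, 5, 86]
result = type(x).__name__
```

x is list; result = 'list'

'list'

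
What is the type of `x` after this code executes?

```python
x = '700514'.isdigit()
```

str.isdigit() returns bool

bool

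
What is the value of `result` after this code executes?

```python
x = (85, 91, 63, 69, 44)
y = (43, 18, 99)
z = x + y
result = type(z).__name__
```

x is tuple; y is tuple; z is tuple; result = 'tuple'

'tuple'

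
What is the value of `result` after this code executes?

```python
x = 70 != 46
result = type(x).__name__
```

x is bool; result = 'bool'

'bool'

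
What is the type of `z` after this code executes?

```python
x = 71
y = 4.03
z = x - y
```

int - float = float

float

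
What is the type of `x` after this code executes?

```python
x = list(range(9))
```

list(range()) returns list

list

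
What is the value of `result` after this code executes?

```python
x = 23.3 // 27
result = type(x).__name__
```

x is float; result = 'float'

'float'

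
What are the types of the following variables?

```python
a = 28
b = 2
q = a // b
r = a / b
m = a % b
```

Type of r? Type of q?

/ returns float; // returns int

float, int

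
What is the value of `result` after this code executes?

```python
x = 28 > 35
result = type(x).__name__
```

x is bool; result = 'bool'

'bool'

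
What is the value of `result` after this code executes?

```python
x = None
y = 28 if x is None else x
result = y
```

x = None; y = 28; result = 28

28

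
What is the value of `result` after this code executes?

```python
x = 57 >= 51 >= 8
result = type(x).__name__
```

x is bool; result = 'bool'

'bool'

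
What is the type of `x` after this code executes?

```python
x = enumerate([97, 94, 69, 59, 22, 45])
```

enumerate() returns an enumerate object

enumerate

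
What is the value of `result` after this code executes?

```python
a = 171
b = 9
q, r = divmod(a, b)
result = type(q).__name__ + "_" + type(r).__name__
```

a is int; b is int; q is int; r is int; result = 'int_int'

'int_int'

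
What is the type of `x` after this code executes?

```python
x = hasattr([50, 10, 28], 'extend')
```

hasattr() returns bool

bool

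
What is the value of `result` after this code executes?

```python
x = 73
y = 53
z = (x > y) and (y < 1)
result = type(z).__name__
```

x is int; y is int; z is bool; result = 'bool'

'bool'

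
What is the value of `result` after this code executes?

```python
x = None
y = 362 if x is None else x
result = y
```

x = None; y = 362; result = 362

362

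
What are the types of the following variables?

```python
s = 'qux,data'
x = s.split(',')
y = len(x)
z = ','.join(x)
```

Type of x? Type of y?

str.split() returns list; len() returns int

list, int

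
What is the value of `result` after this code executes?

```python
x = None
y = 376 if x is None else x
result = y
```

x = None; y = 376; result = 376

376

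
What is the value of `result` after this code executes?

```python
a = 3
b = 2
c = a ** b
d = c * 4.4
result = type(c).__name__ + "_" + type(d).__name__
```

a is int; b is int; c is int; d is float; result = 'int_float'

'int_float'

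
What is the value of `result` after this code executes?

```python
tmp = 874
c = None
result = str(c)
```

tmp = 874; c = None; result = 'None'

'None'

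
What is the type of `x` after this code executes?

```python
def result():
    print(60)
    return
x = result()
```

Bare return returns None

NoneType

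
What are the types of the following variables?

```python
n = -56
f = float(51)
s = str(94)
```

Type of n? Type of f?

n is assigned a bare integer (no decimal point), so it is an int; f is assigned the result of calling float(), which returns a float

int, float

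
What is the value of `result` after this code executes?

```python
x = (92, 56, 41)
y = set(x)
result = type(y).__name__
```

x is tuple; y is set; result = 'set'

'set'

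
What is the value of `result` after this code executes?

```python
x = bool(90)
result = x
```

x = True; result = True

True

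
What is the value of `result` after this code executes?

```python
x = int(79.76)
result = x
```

x = 79; result = 79

79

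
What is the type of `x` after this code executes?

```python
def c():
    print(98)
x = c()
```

Function without return returns None

NoneType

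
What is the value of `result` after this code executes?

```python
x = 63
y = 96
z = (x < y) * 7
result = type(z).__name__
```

x is int; y is int; z is int; result = 'int'

'int'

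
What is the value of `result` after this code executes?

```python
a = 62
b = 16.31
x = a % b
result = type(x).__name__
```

a is int; b is float; x is float; result = 'float'

'float'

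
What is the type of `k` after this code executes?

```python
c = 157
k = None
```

None has type NoneType

NoneType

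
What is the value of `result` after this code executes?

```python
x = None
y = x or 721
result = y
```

x = None; y = 721; result = 721

721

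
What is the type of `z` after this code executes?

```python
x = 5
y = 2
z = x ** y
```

positive int ** positive int = int

int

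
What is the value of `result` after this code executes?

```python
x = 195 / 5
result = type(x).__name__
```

x is float; result = 'float'

'float'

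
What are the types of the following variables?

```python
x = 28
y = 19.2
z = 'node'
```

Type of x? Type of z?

x is assigned a bare integer (no decimal point), so it is an int; z is assigned a quoted string literal, so it is a str

int, str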